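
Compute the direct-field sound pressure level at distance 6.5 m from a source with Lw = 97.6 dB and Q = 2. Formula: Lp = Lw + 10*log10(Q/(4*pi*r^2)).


4*pi*r^2 = 4*pi*6.5^2 = 530.929 m^2
Q / (4*pi*r^2) = 2 / 530.929 = 0.00376698
Lp = 97.6 + 10*log10(0.00376698) = 73.36 dB


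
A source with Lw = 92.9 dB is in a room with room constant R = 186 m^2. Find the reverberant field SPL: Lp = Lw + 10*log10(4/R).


4/R = 4/186 = 0.0215054
Lp = 92.9 + 10*log10(0.0215054) = 76.225 dB


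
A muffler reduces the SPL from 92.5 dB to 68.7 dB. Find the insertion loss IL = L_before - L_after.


Insertion loss = SPL without muffler - SPL with muffler
IL = 92.5 - 68.7 = 23.8 dB


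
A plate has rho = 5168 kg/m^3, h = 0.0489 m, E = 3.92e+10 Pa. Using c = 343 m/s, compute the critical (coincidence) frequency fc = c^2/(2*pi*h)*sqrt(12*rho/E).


12*rho/E = 12*5168/3.92e+10 = 1.58204e-06
sqrt(12*rho/E) = sqrt(1.58204e-06) = 0.00125779
c^2/(2*pi*h) = 343^2/(2*pi*0.0489) = 382912
fc = 382912 * 0.00125779 = 481.62 Hz


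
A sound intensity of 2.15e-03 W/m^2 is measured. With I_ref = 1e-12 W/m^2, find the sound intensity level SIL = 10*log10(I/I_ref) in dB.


I / I_ref = 2.15e-03 / 1e-12 = 2.15e+09
SIL = 10 * log10(2.15e+09) = 93.324 dB


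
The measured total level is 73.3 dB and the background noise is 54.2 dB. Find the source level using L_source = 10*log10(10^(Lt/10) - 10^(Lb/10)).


10^(73.3/10) = 2.13796e+07
10^(54.2/10) = 263027
Difference = 2.13796e+07 - 263027 = 2.11166e+07
L_source = 10*log10(2.11166e+07) = 73.246 dB


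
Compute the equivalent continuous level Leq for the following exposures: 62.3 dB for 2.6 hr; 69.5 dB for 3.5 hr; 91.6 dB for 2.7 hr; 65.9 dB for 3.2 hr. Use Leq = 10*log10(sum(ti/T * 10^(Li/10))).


T_total = 2.6 + 3.5 + 2.7 + 3.2 = 12.0 hr
(2.6/12.0) * 10^(62.3/10) = 367953
(3.5/12.0) * 10^(69.5/10) = 2.59948e+06
(2.7/12.0) * 10^(91.6/10) = 3.25224e+08
(3.2/12.0) * 10^(65.9/10) = 1.03745e+06
Sum = 367953 + 2.59948e+06 + 3.25224e+08 + 1.03745e+06 = 3.29229e+08
Leq = 10*log10(3.29229e+08) = 85.175 dB


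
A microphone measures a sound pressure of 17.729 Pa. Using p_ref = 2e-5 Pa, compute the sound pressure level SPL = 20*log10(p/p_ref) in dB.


p / p_ref = 17.729 / 2e-5 = 886450
SPL = 20 * log10(886450) = 118.95 dB


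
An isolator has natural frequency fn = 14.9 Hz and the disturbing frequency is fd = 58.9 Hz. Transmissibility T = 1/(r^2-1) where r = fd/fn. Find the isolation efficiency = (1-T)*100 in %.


r = 58.9 / 14.9 = 3.95302
r^2 - 1 = 3.95302^2 - 1 = 14.6264
T = 1/14.6264 = 0.0683695
Efficiency = (1 - 0.0683695)*100 = 93.163 %


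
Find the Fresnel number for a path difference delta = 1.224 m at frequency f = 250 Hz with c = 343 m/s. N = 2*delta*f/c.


N = 2*delta*f/c = 2*delta/lambda, where lambda = c/f
lambda = 343 / 250 = 1.372 m
N = 2 * 1.224 / 1.372 = 1.7843


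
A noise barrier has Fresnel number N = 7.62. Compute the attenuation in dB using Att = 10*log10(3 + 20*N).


3 + 20*N = 3 + 20*7.62 = 155.4
Att = 10*log10(155.4) = 21.915 dB


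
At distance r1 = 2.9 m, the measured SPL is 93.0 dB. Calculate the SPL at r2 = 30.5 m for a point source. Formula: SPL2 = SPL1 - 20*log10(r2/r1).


r2/r1 = 30.5/2.9 = 10.5172
Correction = 20*log10(10.5172) = 20.438 dB
SPL2 = 93.0 - 20.438 = 72.562 dB


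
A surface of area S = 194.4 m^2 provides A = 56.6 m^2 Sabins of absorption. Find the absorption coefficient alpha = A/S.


Absorption coefficient = absorbed power / incident power
alpha = A / S = 56.6 / 194.4 = 0.29115


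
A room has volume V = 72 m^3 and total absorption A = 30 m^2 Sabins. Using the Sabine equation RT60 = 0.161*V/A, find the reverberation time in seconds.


RT60 = 0.161 * 72 / 30 = 0.3864 s


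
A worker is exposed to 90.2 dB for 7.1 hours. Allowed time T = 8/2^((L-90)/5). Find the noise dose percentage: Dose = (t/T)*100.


T_allowed = 8 / 2^((90.2 - 90)/5) = 7.78124 hr
Dose = 7.1 / 7.78124 * 100 = 91.245 %


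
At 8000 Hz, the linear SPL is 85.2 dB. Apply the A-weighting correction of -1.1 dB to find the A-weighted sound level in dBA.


A-weighting table: 8000 Hz -> -1.1 dB correction
SPL_A = SPL + correction = 85.2 + (-1.1) = 84.1 dBA


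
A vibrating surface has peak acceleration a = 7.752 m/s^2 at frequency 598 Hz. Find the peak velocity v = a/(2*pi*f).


omega = 2*pi*f = 2*pi*598 = 3757.34 rad/s
v = a / omega = 7.752 / 3757.34 = 0.0020632 m/s


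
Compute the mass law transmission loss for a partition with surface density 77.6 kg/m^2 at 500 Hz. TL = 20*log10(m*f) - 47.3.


m * f = 77.6 * 500 = 38800
20*log10(38800) = 91.7766 dB
TL = 91.7766 - 47.3 = 44.477 dB


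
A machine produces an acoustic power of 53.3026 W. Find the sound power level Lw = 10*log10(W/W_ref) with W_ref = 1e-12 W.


W / W_ref = 53.3026 / 1e-12 = 5.33026e+13
Lw = 10 * log10(5.33026e+13) = 137.27 dB


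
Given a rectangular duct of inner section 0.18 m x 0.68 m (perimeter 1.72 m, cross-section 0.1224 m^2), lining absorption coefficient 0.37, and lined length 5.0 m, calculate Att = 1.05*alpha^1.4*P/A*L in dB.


alpha^1.4 = 0.37^1.4 = 0.248589
Attenuation rate = 1.05 * alpha^1.4 * P / A
= 1.05 * 0.248589 * 1.72 / 0.1224 = 3.66791 dB/m
Total Att = 3.66791 * 5.0 = 18.34 dB


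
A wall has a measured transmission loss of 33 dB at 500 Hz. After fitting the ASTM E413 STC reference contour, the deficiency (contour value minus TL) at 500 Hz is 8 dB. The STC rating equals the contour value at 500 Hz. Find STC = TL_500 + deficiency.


By ASTM E413, STC = value of the fitted reference contour at 500 Hz.
Contour value at 500 Hz = TL_500 + deficiency = 33 + 8 = 41
STC = 41


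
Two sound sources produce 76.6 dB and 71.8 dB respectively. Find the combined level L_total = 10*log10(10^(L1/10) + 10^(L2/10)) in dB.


10^(76.6/10) = 4.57088e+07
10^(71.8/10) = 1.51356e+07
Sum = 4.57088e+07 + 1.51356e+07 = 6.08444e+07
L_total = 10*log10(6.08444e+07) = 77.842 dB


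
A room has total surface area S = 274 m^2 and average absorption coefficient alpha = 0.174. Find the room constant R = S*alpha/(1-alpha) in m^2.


R = 274 * 0.174 / (1 - 0.174) = 57.719 m^2


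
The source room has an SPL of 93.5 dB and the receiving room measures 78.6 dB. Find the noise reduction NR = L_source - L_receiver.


NR = L_source - L_receiver (difference between source and receiving room levels)
NR = 93.5 - 78.6 = 14.9 dB


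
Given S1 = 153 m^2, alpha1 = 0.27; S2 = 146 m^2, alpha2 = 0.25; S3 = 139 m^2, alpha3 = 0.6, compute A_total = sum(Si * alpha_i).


153 * 0.27 = 41.31
146 * 0.25 = 36.5
139 * 0.6 = 83.4
A_total = 41.31 + 36.5 + 83.4 = 161.21 m^2


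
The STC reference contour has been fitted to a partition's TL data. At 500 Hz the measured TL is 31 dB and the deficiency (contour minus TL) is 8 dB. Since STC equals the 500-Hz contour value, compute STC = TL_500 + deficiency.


By ASTM E413, STC = value of the fitted reference contour at 500 Hz.
Contour value at 500 Hz = TL_500 + deficiency = 31 + 8 = 39
STC = 39


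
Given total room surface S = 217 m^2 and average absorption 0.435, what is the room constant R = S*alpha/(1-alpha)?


R = 217 * 0.435 / (1 - 0.435) = 167.07 m^2


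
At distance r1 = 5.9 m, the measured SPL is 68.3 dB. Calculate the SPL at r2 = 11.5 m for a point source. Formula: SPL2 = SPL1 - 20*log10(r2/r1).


r2/r1 = 11.5/5.9 = 1.94915
Correction = 20*log10(1.94915) = 5.79691 dB
SPL2 = 68.3 - 5.79691 = 62.503 dB


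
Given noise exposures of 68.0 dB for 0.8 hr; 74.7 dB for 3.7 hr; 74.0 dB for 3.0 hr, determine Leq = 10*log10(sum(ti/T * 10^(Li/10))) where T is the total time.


T_total = 0.8 + 3.7 + 3.0 = 7.5 hr
(0.8/7.5) * 10^(68.0/10) = 673021
(3.7/7.5) * 10^(74.7/10) = 1.45593e+07
(3.0/7.5) * 10^(74.0/10) = 1.00475e+07
Sum = 673021 + 1.45593e+07 + 1.00475e+07 = 2.52798e+07
Leq = 10*log10(2.52798e+07) = 74.028 dB


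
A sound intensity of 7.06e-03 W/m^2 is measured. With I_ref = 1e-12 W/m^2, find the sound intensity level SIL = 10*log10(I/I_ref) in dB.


I / I_ref = 7.06e-03 / 1e-12 = 7.06e+09
SIL = 10 * log10(7.06e+09) = 98.488 dB


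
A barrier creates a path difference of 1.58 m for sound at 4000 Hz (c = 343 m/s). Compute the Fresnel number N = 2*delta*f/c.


N = 2*delta*f/c = 2*delta/lambda, where lambda = c/f
lambda = 343 / 4000 = 0.08575 m
N = 2 * 1.58 / 0.08575 = 36.851


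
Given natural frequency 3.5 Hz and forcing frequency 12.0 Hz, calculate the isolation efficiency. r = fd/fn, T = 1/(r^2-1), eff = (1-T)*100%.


r = 12.0 / 3.5 = 3.42857
r^2 - 1 = 3.42857^2 - 1 = 10.7551
T = 1/10.7551 = 0.0929791
Efficiency = (1 - 0.0929791)*100 = 90.702 %


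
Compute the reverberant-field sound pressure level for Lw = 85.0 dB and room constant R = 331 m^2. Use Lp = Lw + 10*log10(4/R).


4/R = 4/331 = 0.0120846
Lp = 85.0 + 10*log10(0.0120846) = 65.822 dB


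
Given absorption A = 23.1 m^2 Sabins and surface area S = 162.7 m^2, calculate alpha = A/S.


Absorption coefficient = absorbed power / incident power
alpha = A / S = 23.1 / 162.7 = 0.14198


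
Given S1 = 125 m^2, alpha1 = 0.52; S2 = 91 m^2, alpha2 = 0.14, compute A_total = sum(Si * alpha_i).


125 * 0.52 = 65
91 * 0.14 = 12.74
A_total = 65 + 12.74 = 77.74 m^2


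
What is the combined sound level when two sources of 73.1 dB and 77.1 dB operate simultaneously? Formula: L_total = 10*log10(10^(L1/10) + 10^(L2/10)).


10^(73.1/10) = 2.04174e+07
10^(77.1/10) = 5.12861e+07
Sum = 2.04174e+07 + 5.12861e+07 = 7.17035e+07
L_total = 10*log10(7.17035e+07) = 78.555 dB


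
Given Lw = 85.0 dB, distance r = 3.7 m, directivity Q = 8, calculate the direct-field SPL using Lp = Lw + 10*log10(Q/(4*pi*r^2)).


4*pi*r^2 = 4*pi*3.7^2 = 172.034 m^2
Q / (4*pi*r^2) = 8 / 172.034 = 0.0465024
Lp = 85.0 + 10*log10(0.0465024) = 71.675 dB


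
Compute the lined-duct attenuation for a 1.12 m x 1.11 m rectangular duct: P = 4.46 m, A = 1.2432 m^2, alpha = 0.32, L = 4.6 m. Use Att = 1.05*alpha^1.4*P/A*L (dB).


alpha^1.4 = 0.32^1.4 = 0.202866
Attenuation rate = 1.05 * alpha^1.4 * P / A
= 1.05 * 0.202866 * 4.46 / 1.2432 = 0.764174 dB/m
Total Att = 0.764174 * 4.6 = 3.5152 dB


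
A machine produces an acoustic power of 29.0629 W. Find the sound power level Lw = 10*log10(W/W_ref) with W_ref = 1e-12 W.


W / W_ref = 29.0629 / 1e-12 = 2.90629e+13
Lw = 10 * log10(2.90629e+13) = 134.63 dB


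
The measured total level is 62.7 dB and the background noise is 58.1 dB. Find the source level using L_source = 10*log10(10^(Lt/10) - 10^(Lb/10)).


10^(62.7/10) = 1.86209e+06
10^(58.1/10) = 645654
Difference = 1.86209e+06 - 645654 = 1.21644e+06
L_source = 10*log10(1.21644e+06) = 60.851 dB


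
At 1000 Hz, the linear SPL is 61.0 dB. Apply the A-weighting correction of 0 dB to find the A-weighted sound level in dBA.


A-weighting table: 1000 Hz -> 0 dB correction
SPL_A = SPL + correction = 61.0 + (0) = 61 dBA


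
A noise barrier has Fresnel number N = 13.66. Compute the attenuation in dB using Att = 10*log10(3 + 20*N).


3 + 20*N = 3 + 20*13.66 = 276.2
Att = 10*log10(276.2) = 24.412 dB


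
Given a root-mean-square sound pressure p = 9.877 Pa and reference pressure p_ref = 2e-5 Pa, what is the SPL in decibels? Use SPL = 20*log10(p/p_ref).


p / p_ref = 9.877 / 2e-5 = 493850
SPL = 20 * log10(493850) = 113.87 dB


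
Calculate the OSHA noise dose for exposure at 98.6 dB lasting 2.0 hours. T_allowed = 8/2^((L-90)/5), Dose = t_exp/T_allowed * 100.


T_allowed = 8 / 2^((98.6 - 90)/5) = 2.42839 hr
Dose = 2.0 / 2.42839 * 100 = 82.359 %


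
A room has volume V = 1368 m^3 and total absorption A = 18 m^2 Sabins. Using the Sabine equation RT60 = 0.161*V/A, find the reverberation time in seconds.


RT60 = 0.161 * 1368 / 18 = 12.236 s


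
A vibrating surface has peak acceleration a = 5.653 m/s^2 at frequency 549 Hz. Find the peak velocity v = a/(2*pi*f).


omega = 2*pi*f = 2*pi*549 = 3449.47 rad/s
v = a / omega = 5.653 / 3449.47 = 0.0016388 m/s


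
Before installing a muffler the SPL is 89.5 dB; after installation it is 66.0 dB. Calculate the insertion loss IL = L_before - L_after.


Insertion loss = SPL without muffler - SPL with muffler
IL = 89.5 - 66.0 = 23.5 dB


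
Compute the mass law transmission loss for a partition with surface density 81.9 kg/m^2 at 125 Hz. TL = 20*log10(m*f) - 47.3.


m * f = 81.9 * 125 = 10237.5
20*log10(10237.5) = 80.2039 dB
TL = 80.2039 - 47.3 = 32.904 dB


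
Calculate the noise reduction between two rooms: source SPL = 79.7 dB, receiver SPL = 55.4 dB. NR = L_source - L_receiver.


NR = L_source - L_receiver (difference between source and receiving room levels)
NR = 79.7 - 55.4 = 24.3 dB


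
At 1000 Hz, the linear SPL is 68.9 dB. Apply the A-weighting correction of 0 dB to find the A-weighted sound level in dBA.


A-weighting table: 1000 Hz -> 0 dB correction
SPL_A = SPL + correction = 68.9 + (0) = 68.9 dBA


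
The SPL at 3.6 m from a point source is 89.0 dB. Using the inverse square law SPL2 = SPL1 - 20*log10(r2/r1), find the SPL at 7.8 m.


r2/r1 = 7.8/3.6 = 2.16667
Correction = 20*log10(2.16667) = 6.71586 dB
SPL2 = 89.0 - 6.71586 = 82.284 dB


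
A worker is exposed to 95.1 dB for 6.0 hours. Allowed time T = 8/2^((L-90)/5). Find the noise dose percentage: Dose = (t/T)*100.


T_allowed = 8 / 2^((95.1 - 90)/5) = 3.94493 hr
Dose = 6.0 / 3.94493 * 100 = 152.09 %


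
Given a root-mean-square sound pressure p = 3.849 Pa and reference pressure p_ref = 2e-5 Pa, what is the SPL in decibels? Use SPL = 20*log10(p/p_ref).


p / p_ref = 3.849 / 2e-5 = 192450
SPL = 20 * log10(192450) = 105.69 dB


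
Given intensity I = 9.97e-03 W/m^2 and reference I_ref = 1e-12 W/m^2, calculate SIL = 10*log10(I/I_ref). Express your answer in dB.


I / I_ref = 9.97e-03 / 1e-12 = 9.97e+09
SIL = 10 * log10(9.97e+09) = 99.987 dB


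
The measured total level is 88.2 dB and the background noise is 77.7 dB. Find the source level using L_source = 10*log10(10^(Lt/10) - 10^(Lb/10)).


10^(88.2/10) = 6.60693e+08
10^(77.7/10) = 5.88844e+07
Difference = 6.60693e+08 - 5.88844e+07 = 6.01809e+08
L_source = 10*log10(6.01809e+08) = 87.795 dB


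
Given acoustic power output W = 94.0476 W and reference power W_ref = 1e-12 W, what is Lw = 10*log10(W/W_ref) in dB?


W / W_ref = 94.0476 / 1e-12 = 9.40476e+13
Lw = 10 * log10(9.40476e+13) = 139.73 dB


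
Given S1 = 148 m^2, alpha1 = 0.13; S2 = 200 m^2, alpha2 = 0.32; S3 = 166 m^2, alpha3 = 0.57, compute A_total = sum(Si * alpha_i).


148 * 0.13 = 19.24
200 * 0.32 = 64
166 * 0.57 = 94.62
A_total = 19.24 + 64 + 94.62 = 177.86 m^2


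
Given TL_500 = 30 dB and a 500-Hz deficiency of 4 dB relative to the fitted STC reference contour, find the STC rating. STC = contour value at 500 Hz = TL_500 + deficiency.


By ASTM E413, STC = value of the fitted reference contour at 500 Hz.
Contour value at 500 Hz = TL_500 + deficiency = 30 + 4 = 34
STC = 34


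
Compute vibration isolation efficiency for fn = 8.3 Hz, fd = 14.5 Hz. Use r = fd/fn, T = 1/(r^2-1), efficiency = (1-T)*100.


r = 14.5 / 8.3 = 1.74699
r^2 - 1 = 1.74699^2 - 1 = 2.05197
T = 1/2.05197 = 0.487337
Efficiency = (1 - 0.487337)*100 = 51.266 %


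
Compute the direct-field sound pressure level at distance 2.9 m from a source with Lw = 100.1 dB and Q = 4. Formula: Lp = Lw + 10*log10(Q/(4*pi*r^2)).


4*pi*r^2 = 4*pi*2.9^2 = 105.683 m^2
Q / (4*pi*r^2) = 4 / 105.683 = 0.037849
Lp = 100.1 + 10*log10(0.037849) = 85.881 dB


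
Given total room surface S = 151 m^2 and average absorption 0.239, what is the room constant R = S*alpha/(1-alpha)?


R = 151 * 0.239 / (1 - 0.239) = 47.423 m^2


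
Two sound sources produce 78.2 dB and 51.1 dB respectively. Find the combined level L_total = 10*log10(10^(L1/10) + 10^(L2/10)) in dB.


10^(78.2/10) = 6.60693e+07
10^(51.1/10) = 128825
Sum = 6.60693e+07 + 128825 = 6.61981e+07
L_total = 10*log10(6.61981e+07) = 78.208 dB


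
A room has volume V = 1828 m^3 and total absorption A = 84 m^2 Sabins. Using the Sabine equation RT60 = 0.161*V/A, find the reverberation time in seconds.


RT60 = 0.161 * 1828 / 84 = 3.5037 s


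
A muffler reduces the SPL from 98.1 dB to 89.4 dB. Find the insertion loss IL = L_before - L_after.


Insertion loss = SPL without muffler - SPL with muffler
IL = 98.1 - 89.4 = 8.7 dB


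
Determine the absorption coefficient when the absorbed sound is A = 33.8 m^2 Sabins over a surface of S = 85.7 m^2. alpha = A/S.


Absorption coefficient = absorbed power / incident power
alpha = A / S = 33.8 / 85.7 = 0.3944


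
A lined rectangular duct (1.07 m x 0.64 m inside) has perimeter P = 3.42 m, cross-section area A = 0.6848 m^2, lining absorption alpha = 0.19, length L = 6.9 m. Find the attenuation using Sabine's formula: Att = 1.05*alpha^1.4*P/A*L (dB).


alpha^1.4 = 0.19^1.4 = 0.0977811
Attenuation rate = 1.05 * alpha^1.4 * P / A
= 1.05 * 0.0977811 * 3.42 / 0.6848 = 0.512751 dB/m
Total Att = 0.512751 * 6.9 = 3.538 dB


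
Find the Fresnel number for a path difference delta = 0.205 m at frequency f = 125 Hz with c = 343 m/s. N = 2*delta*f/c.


N = 2*delta*f/c = 2*delta/lambda, where lambda = c/f
lambda = 343 / 125 = 2.744 m
N = 2 * 0.205 / 2.744 = 0.14942


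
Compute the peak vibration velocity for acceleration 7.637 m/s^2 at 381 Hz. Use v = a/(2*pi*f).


omega = 2*pi*f = 2*pi*381 = 2393.89 rad/s
v = a / omega = 7.637 / 2393.89 = 0.0031902 m/s


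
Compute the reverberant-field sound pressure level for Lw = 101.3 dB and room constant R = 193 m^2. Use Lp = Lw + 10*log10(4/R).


4/R = 4/193 = 0.0207254
Lp = 101.3 + 10*log10(0.0207254) = 84.465 dB


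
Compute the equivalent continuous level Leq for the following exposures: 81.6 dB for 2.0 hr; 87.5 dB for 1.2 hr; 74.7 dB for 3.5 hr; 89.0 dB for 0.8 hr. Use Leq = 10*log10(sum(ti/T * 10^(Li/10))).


T_total = 2.0 + 1.2 + 3.5 + 0.8 = 7.5 hr
(2.0/7.5) * 10^(81.6/10) = 3.85451e+07
(1.2/7.5) * 10^(87.5/10) = 8.99746e+07
(3.5/7.5) * 10^(74.7/10) = 1.37723e+07
(0.8/7.5) * 10^(89.0/10) = 8.47283e+07
Sum = 3.85451e+07 + 8.99746e+07 + 1.37723e+07 + 8.47283e+07 = 2.2702e+08
Leq = 10*log10(2.2702e+08) = 83.561 dB


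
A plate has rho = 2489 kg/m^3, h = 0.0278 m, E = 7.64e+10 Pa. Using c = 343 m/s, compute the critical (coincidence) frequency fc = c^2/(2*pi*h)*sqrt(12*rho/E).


12*rho/E = 12*2489/7.64e+10 = 3.90942e-07
sqrt(12*rho/E) = sqrt(3.90942e-07) = 0.000625254
c^2/(2*pi*h) = 343^2/(2*pi*0.0278) = 673540
fc = 673540 * 0.000625254 = 421.13 Hz


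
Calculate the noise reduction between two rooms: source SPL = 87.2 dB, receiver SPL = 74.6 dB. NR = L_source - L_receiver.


NR = L_source - L_receiver (difference between source and receiving room levels)
NR = 87.2 - 74.6 = 12.6 dB


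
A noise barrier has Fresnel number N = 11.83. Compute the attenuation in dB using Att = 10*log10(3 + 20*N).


3 + 20*N = 3 + 20*11.83 = 239.6
Att = 10*log10(239.6) = 23.795 dB


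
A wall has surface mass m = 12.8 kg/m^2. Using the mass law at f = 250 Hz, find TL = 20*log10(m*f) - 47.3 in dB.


m * f = 12.8 * 250 = 3200
20*log10(3200) = 70.103 dB
TL = 70.103 - 47.3 = 22.803 dB


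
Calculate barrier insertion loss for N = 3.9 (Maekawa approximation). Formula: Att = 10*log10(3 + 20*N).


3 + 20*N = 3 + 20*3.9 = 81
Att = 10*log10(81) = 19.085 dB


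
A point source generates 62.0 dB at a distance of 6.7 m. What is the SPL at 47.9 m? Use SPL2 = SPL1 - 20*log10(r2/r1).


r2/r1 = 47.9/6.7 = 7.14925
Correction = 20*log10(7.14925) = 17.0852 dB
SPL2 = 62.0 - 17.0852 = 44.915 dB


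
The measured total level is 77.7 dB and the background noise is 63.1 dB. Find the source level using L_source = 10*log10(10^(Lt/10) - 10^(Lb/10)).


10^(77.7/10) = 5.88844e+07
10^(63.1/10) = 2.04174e+06
Difference = 5.88844e+07 - 2.04174e+06 = 5.68427e+07
L_source = 10*log10(5.68427e+07) = 77.547 dB


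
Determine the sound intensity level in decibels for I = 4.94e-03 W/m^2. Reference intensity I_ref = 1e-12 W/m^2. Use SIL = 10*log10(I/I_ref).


I / I_ref = 4.94e-03 / 1e-12 = 4.94e+09
SIL = 10 * log10(4.94e+09) = 96.937 dB


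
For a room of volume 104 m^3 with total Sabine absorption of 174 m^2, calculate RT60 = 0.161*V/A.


RT60 = 0.161 * 104 / 174 = 0.09623 s


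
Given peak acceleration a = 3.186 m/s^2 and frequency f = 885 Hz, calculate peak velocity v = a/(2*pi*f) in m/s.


omega = 2*pi*f = 2*pi*885 = 5560.62 rad/s
v = a / omega = 3.186 / 5560.62 = 0.00057296 m/s


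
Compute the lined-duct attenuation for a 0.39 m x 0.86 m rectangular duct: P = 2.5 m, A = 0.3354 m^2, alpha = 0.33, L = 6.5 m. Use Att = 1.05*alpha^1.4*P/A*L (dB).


alpha^1.4 = 0.33^1.4 = 0.211797
Attenuation rate = 1.05 * alpha^1.4 * P / A
= 1.05 * 0.211797 * 2.5 / 0.3354 = 1.65762 dB/m
Total Att = 1.65762 * 6.5 = 10.775 dB


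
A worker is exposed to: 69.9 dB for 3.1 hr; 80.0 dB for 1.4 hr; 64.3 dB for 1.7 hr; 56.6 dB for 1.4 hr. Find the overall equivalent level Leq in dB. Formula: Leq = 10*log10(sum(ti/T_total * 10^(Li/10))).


T_total = 3.1 + 1.4 + 1.7 + 1.4 = 7.6 hr
(3.1/7.6) * 10^(69.9/10) = 3.9861e+06
(1.4/7.6) * 10^(80.0/10) = 1.84211e+07
(1.7/7.6) * 10^(64.3/10) = 602054
(1.4/7.6) * 10^(56.6/10) = 84200.5
Sum = 3.9861e+06 + 1.84211e+07 + 602054 + 84200.5 = 2.30935e+07
Leq = 10*log10(2.30935e+07) = 73.635 dB


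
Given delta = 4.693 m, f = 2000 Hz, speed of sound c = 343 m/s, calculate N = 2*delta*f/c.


N = 2*delta*f/c = 2*delta/lambda, where lambda = c/f
lambda = 343 / 2000 = 0.1715 m
N = 2 * 4.693 / 0.1715 = 54.729


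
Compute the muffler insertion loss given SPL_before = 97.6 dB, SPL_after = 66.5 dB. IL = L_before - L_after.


Insertion loss = SPL without muffler - SPL with muffler
IL = 97.6 - 66.5 = 31.1 dB


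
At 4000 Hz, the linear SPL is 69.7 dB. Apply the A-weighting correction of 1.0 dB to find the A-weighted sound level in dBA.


A-weighting table: 4000 Hz -> 1.0 dB correction
SPL_A = SPL + correction = 69.7 + (1.0) = 70.7 dBA


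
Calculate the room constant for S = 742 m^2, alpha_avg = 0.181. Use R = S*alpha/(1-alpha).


R = 742 * 0.181 / (1 - 0.181) = 163.98 m^2


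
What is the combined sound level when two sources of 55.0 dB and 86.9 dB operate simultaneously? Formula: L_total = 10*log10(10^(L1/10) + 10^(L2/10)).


10^(55.0/10) = 316228
10^(86.9/10) = 4.89779e+08
Sum = 316228 + 4.89779e+08 = 4.90095e+08
L_total = 10*log10(4.90095e+08) = 86.903 dB


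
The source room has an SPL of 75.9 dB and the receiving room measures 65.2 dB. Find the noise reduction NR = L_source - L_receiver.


NR = L_source - L_receiver (difference between source and receiving room levels)
NR = 75.9 - 65.2 = 10.7 dB


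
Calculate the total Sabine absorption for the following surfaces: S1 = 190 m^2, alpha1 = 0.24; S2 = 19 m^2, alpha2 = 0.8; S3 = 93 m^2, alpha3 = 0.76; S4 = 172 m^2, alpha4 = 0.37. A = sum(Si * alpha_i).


190 * 0.24 = 45.6
19 * 0.8 = 15.2
93 * 0.76 = 70.68
172 * 0.37 = 63.64
A_total = 45.6 + 15.2 + 70.68 + 63.64 = 195.12 m^2


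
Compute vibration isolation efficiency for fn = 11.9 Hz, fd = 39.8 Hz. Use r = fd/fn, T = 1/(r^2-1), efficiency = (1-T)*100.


r = 39.8 / 11.9 = 3.34454
r^2 - 1 = 3.34454^2 - 1 = 10.1859
T = 1/10.1859 = 0.0981749
Efficiency = (1 - 0.0981749)*100 = 90.183 %


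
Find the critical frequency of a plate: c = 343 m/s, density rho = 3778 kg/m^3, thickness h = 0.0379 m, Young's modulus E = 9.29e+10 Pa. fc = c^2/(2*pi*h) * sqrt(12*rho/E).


12*rho/E = 12*3778/9.29e+10 = 4.88009e-07
sqrt(12*rho/E) = sqrt(4.88009e-07) = 0.000698576
c^2/(2*pi*h) = 343^2/(2*pi*0.0379) = 494048
fc = 494048 * 0.000698576 = 345.13 Hz


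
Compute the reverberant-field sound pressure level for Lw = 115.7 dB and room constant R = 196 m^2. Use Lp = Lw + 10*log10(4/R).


4/R = 4/196 = 0.0204082
Lp = 115.7 + 10*log10(0.0204082) = 98.798 dB


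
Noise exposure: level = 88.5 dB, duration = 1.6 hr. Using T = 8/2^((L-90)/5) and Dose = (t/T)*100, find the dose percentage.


T_allowed = 8 / 2^((88.5 - 90)/5) = 9.84916 hr
Dose = 1.6 / 9.84916 * 100 = 16.245 %


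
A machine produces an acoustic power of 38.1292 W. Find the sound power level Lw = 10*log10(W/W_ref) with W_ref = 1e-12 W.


W / W_ref = 38.1292 / 1e-12 = 3.81292e+13
Lw = 10 * log10(3.81292e+13) = 135.81 dB


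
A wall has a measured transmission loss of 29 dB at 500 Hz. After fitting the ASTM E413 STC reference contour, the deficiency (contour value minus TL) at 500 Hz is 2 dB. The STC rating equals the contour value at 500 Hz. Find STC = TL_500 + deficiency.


By ASTM E413, STC = value of the fitted reference contour at 500 Hz.
Contour value at 500 Hz = TL_500 + deficiency = 29 + 2 = 31
STC = 31


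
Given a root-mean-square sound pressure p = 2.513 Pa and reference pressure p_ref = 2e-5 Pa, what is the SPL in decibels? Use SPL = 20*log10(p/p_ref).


p / p_ref = 2.513 / 2e-5 = 125650
SPL = 20 * log10(125650) = 101.98 dB


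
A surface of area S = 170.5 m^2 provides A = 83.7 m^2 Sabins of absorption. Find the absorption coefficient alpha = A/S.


Absorption coefficient = absorbed power / incident power
alpha = A / S = 83.7 / 170.5 = 0.49091


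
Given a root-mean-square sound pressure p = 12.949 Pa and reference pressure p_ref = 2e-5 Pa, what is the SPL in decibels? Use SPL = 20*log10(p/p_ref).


p / p_ref = 12.949 / 2e-5 = 647450
SPL = 20 * log10(647450) = 116.22 dB


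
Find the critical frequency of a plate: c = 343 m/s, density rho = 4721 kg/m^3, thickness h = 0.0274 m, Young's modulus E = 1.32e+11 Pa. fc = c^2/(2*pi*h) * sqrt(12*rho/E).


12*rho/E = 12*4721/1.32e+11 = 4.29182e-07
sqrt(12*rho/E) = sqrt(4.29182e-07) = 0.00065512
c^2/(2*pi*h) = 343^2/(2*pi*0.0274) = 683373
fc = 683373 * 0.00065512 = 447.69 Hz


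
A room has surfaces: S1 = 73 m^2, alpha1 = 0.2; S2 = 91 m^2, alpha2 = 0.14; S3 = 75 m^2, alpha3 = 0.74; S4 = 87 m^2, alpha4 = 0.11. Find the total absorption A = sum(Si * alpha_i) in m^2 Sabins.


73 * 0.2 = 14.6
91 * 0.14 = 12.74
75 * 0.74 = 55.5
87 * 0.11 = 9.57
A_total = 14.6 + 12.74 + 55.5 + 9.57 = 92.41 m^2


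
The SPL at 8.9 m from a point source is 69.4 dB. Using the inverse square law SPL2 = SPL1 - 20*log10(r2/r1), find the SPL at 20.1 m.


r2/r1 = 20.1/8.9 = 2.25843
Correction = 20*log10(2.25843) = 7.07613 dB
SPL2 = 69.4 - 7.07613 = 62.324 dB


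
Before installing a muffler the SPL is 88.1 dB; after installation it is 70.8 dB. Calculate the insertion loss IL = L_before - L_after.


Insertion loss = SPL without muffler - SPL with muffler
IL = 88.1 - 70.8 = 17.3 dB


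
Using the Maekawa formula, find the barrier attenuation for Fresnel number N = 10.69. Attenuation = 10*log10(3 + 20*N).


3 + 20*N = 3 + 20*10.69 = 216.8
Att = 10*log10(216.8) = 23.361 dB


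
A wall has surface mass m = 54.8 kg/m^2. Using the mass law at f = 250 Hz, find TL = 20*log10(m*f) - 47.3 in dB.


m * f = 54.8 * 250 = 13700
20*log10(13700) = 82.7344 dB
TL = 82.7344 - 47.3 = 35.434 dB


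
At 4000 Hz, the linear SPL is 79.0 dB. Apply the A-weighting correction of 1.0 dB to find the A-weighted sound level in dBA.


A-weighting table: 4000 Hz -> 1.0 dB correction
SPL_A = SPL + correction = 79.0 + (1.0) = 80 dBA


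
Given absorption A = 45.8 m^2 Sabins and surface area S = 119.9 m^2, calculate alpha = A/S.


Absorption coefficient = absorbed power / incident power
alpha = A / S = 45.8 / 119.9 = 0.38198


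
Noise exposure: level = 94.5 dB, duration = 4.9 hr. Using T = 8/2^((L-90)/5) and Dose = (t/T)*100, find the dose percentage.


T_allowed = 8 / 2^((94.5 - 90)/5) = 4.28709 hr
Dose = 4.9 / 4.28709 * 100 = 114.3 %


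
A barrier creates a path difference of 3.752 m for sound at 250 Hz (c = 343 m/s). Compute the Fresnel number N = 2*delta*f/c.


N = 2*delta*f/c = 2*delta/lambda, where lambda = c/f
lambda = 343 / 250 = 1.372 m
N = 2 * 3.752 / 1.372 = 5.4694


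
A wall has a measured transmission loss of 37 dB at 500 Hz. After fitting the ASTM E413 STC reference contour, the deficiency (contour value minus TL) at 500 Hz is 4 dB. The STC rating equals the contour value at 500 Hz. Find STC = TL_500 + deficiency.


By ASTM E413, STC = value of the fitted reference contour at 500 Hz.
Contour value at 500 Hz = TL_500 + deficiency = 37 + 4 = 41
STC = 41


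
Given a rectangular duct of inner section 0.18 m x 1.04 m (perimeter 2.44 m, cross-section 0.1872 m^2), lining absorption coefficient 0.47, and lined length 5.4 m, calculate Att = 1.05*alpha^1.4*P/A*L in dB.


alpha^1.4 = 0.47^1.4 = 0.347486
Attenuation rate = 1.05 * alpha^1.4 * P / A
= 1.05 * 0.347486 * 2.44 / 0.1872 = 4.75566 dB/m
Total Att = 4.75566 * 5.4 = 25.681 dB


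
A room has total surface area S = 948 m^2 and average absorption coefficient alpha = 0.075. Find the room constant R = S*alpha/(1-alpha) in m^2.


R = 948 * 0.075 / (1 - 0.075) = 76.865 m^2


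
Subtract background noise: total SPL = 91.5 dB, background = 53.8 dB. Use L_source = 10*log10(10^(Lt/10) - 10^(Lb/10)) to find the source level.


10^(91.5/10) = 1.41254e+09
10^(53.8/10) = 239883
Difference = 1.41254e+09 - 239883 = 1.4123e+09
L_source = 10*log10(1.4123e+09) = 91.499 dB


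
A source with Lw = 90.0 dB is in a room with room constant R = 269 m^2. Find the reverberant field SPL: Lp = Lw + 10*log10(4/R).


4/R = 4/269 = 0.0148699
Lp = 90.0 + 10*log10(0.0148699) = 71.723 dB


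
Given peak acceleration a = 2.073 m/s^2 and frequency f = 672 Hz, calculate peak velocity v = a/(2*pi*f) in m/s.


omega = 2*pi*f = 2*pi*672 = 4222.3 rad/s
v = a / omega = 2.073 / 4222.3 = 0.00049096 m/s


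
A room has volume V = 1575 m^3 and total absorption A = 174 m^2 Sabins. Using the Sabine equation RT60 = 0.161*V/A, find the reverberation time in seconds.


RT60 = 0.161 * 1575 / 174 = 1.4573 s


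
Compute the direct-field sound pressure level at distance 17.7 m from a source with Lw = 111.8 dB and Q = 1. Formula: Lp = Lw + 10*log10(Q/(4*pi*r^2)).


4*pi*r^2 = 4*pi*17.7^2 = 3936.92 m^2
Q / (4*pi*r^2) = 1 / 3936.92 = 0.000254006
Lp = 111.8 + 10*log10(0.000254006) = 75.848 dB


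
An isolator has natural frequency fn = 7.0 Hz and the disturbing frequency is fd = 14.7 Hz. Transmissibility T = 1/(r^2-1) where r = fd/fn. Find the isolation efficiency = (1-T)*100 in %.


r = 14.7 / 7.0 = 2.1
r^2 - 1 = 2.1^2 - 1 = 3.41
T = 1/3.41 = 0.293255
Efficiency = (1 - 0.293255)*100 = 70.674 %


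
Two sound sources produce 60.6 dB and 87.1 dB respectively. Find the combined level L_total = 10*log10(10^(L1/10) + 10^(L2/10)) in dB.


10^(60.6/10) = 1.14815e+06
10^(87.1/10) = 5.12861e+08
Sum = 1.14815e+06 + 5.12861e+08 = 5.14009e+08
L_total = 10*log10(5.14009e+08) = 87.11 dB


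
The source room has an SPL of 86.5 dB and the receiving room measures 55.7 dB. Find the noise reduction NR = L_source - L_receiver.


NR = L_source - L_receiver (difference between source and receiving room levels)
NR = 86.5 - 55.7 = 30.8 dB


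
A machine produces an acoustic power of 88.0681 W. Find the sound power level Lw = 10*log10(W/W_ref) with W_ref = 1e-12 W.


W / W_ref = 88.0681 / 1e-12 = 8.80681e+13
Lw = 10 * log10(8.80681e+13) = 139.45 dB


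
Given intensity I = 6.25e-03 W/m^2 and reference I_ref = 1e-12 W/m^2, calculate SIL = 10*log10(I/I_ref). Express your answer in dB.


I / I_ref = 6.25e-03 / 1e-12 = 6.25e+09
SIL = 10 * log10(6.25e+09) = 97.959 dB


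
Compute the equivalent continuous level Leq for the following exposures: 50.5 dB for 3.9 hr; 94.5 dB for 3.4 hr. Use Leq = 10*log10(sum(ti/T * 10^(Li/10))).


T_total = 3.9 + 3.4 = 7.3 hr
(3.9/7.3) * 10^(50.5/10) = 59943.5
(3.4/7.3) * 10^(94.5/10) = 1.31267e+09
Sum = 59943.5 + 1.31267e+09 = 1.31273e+09
Leq = 10*log10(1.31273e+09) = 91.182 dB


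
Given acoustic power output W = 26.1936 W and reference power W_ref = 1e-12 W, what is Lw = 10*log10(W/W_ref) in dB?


W / W_ref = 26.1936 / 1e-12 = 2.61936e+13
Lw = 10 * log10(2.61936e+13) = 134.18 dB


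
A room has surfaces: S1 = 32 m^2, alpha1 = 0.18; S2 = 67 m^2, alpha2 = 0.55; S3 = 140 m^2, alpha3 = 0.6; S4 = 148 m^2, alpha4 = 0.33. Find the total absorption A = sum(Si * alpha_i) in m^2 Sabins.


32 * 0.18 = 5.76
67 * 0.55 = 36.85
140 * 0.6 = 84
148 * 0.33 = 48.84
A_total = 5.76 + 36.85 + 84 + 48.84 = 175.45 m^2


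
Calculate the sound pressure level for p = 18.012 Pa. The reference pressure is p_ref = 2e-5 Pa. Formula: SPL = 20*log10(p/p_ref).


p / p_ref = 18.012 / 2e-5 = 900600
SPL = 20 * log10(900600) = 119.09 dB


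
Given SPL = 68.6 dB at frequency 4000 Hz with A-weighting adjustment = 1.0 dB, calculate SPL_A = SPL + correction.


A-weighting table: 4000 Hz -> 1.0 dB correction
SPL_A = SPL + correction = 68.6 + (1.0) = 69.6 dBA


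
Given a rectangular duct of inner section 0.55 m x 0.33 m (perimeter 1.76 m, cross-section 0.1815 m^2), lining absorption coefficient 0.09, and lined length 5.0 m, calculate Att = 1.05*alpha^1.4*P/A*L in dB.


alpha^1.4 = 0.09^1.4 = 0.034351
Attenuation rate = 1.05 * alpha^1.4 * P / A
= 1.05 * 0.034351 * 1.76 / 0.1815 = 0.349756 dB/m
Total Att = 0.349756 * 5.0 = 1.7488 dB


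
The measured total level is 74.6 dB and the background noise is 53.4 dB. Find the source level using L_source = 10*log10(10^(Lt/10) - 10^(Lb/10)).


10^(74.6/10) = 2.88403e+07
10^(53.4/10) = 218776
Difference = 2.88403e+07 - 218776 = 2.86215e+07
L_source = 10*log10(2.86215e+07) = 74.567 dB


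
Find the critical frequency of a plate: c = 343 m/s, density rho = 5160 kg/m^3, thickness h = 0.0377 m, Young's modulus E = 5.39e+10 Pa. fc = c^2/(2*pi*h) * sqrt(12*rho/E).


12*rho/E = 12*5160/5.39e+10 = 1.14879e-06
sqrt(12*rho/E) = sqrt(1.14879e-06) = 0.00107182
c^2/(2*pi*h) = 343^2/(2*pi*0.0377) = 496669
fc = 496669 * 0.00107182 = 532.34 Hz


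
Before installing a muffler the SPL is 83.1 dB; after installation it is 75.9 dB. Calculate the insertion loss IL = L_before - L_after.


Insertion loss = SPL without muffler - SPL with muffler
IL = 83.1 - 75.9 = 7.2 dB


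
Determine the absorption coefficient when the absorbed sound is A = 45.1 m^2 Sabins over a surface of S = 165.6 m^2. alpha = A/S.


Absorption coefficient = absorbed power / incident power
alpha = A / S = 45.1 / 165.6 = 0.27234


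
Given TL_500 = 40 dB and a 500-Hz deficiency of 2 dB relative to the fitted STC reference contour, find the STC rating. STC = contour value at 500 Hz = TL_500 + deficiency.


By ASTM E413, STC = value of the fitted reference contour at 500 Hz.
Contour value at 500 Hz = TL_500 + deficiency = 40 + 2 = 42
STC = 42


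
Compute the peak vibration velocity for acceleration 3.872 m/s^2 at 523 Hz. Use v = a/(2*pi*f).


omega = 2*pi*f = 2*pi*523 = 3286.11 rad/s
v = a / omega = 3.872 / 3286.11 = 0.0011783 m/s


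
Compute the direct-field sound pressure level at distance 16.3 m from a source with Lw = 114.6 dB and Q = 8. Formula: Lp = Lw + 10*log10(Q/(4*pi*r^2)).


4*pi*r^2 = 4*pi*16.3^2 = 3338.76 m^2
Q / (4*pi*r^2) = 8 / 3338.76 = 0.0023961
Lp = 114.6 + 10*log10(0.0023961) = 88.395 dB


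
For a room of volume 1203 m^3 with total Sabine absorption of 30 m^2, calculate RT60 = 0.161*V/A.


RT60 = 0.161 * 1203 / 30 = 6.4561 s


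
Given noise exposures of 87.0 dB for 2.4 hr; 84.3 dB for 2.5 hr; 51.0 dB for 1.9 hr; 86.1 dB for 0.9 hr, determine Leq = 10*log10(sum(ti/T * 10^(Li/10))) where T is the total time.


T_total = 2.4 + 2.5 + 1.9 + 0.9 = 7.7 hr
(2.4/7.7) * 10^(87.0/10) = 1.56214e+08
(2.5/7.7) * 10^(84.3/10) = 8.73875e+07
(1.9/7.7) * 10^(51.0/10) = 31064.4
(0.9/7.7) * 10^(86.1/10) = 4.76159e+07
Sum = 1.56214e+08 + 8.73875e+07 + 31064.4 + 4.76159e+07 = 2.91248e+08
Leq = 10*log10(2.91248e+08) = 84.643 dB


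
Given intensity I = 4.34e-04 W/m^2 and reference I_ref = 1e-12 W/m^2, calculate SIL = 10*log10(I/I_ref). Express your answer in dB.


I / I_ref = 4.34e-04 / 1e-12 = 4.34e+08
SIL = 10 * log10(4.34e+08) = 86.375 dB


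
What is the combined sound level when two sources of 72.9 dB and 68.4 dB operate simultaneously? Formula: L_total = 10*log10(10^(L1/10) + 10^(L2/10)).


10^(72.9/10) = 1.94984e+07
10^(68.4/10) = 6.91831e+06
Sum = 1.94984e+07 + 6.91831e+06 = 2.64167e+07
L_total = 10*log10(2.64167e+07) = 74.219 dB


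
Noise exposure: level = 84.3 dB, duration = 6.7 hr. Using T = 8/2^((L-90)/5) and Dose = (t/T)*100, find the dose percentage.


T_allowed = 8 / 2^((84.3 - 90)/5) = 17.6305 hr
Dose = 6.7 / 17.6305 * 100 = 38.002 %


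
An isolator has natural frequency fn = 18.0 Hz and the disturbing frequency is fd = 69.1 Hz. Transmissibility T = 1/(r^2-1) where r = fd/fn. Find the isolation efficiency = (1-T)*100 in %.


r = 69.1 / 18.0 = 3.83889
r^2 - 1 = 3.83889^2 - 1 = 13.7371
T = 1/13.7371 = 0.0727956
Efficiency = (1 - 0.0727956)*100 = 92.72 %


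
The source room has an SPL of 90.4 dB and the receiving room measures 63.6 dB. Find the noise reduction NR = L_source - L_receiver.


NR = L_source - L_receiver (difference between source and receiving room levels)
NR = 90.4 - 63.6 = 26.8 dB


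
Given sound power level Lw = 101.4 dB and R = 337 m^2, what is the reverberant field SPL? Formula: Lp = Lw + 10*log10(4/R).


4/R = 4/337 = 0.0118694
Lp = 101.4 + 10*log10(0.0118694) = 82.144 dB


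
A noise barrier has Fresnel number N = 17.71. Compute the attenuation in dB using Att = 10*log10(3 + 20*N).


3 + 20*N = 3 + 20*17.71 = 357.2
Att = 10*log10(357.2) = 25.529 dB


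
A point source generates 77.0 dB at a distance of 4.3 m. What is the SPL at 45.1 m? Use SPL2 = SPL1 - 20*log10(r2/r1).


r2/r1 = 45.1/4.3 = 10.4884
Correction = 20*log10(10.4884) = 20.4142 dB
SPL2 = 77.0 - 20.4142 = 56.586 dB


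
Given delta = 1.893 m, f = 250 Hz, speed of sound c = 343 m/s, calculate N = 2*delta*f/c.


N = 2*delta*f/c = 2*delta/lambda, where lambda = c/f
lambda = 343 / 250 = 1.372 m
N = 2 * 1.893 / 1.372 = 2.7595


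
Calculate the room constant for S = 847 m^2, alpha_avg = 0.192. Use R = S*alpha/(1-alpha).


R = 847 * 0.192 / (1 - 0.192) = 201.27 m^2


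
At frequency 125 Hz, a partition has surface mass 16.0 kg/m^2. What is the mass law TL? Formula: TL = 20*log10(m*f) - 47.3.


m * f = 16.0 * 125 = 2000
20*log10(2000) = 66.0206 dB
TL = 66.0206 - 47.3 = 18.721 dB


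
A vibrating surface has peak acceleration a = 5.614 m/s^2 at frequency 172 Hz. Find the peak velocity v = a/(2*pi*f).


omega = 2*pi*f = 2*pi*172 = 1080.71 rad/s
v = a / omega = 5.614 / 1080.71 = 0.0051947 m/s


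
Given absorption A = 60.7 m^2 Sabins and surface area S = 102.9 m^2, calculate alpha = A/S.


Absorption coefficient = absorbed power / incident power
alpha = A / S = 60.7 / 102.9 = 0.58989


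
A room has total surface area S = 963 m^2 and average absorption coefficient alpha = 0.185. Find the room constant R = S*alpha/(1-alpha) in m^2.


R = 963 * 0.185 / (1 - 0.185) = 218.6 m^2


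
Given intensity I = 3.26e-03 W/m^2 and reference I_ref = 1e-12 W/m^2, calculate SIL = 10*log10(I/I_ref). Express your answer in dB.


I / I_ref = 3.26e-03 / 1e-12 = 3.26e+09
SIL = 10 * log10(3.26e+09) = 95.132 dB


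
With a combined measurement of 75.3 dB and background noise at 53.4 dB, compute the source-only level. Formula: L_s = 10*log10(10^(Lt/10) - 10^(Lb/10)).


10^(75.3/10) = 3.38844e+07
10^(53.4/10) = 218776
Difference = 3.38844e+07 - 218776 = 3.36656e+07
L_source = 10*log10(3.36656e+07) = 75.272 dB


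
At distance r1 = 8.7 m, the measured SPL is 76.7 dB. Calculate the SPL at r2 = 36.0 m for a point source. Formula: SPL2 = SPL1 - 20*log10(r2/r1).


r2/r1 = 36.0/8.7 = 4.13793
Correction = 20*log10(4.13793) = 12.3357 dB
SPL2 = 76.7 - 12.3357 = 64.364 dB


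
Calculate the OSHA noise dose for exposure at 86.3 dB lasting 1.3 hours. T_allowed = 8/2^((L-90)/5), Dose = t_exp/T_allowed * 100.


T_allowed = 8 / 2^((86.3 - 90)/5) = 13.3614 hr
Dose = 1.3 / 13.3614 * 100 = 9.7295 %
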